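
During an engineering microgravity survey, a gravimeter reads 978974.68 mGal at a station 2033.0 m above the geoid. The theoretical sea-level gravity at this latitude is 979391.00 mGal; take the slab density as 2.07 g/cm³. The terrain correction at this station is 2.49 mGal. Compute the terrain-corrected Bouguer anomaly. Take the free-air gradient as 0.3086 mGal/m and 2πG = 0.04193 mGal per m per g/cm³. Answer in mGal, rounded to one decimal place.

37.1

Free-air correction = 0.3086 × 2033.0 = 627.38 mGal
Free-air anomaly = 978974.68 − 979391.00 + (627.38) = 211.06 mGal
Bouguer slab correction = 0.04193 × 2.07 × 2033.0 = 176.45 mGal
Simple Bouguer anomaly = 211.06 − (176.45) = 34.61 mGal
Complete Bouguer anomaly = 34.61 + 2.49 = 37.10 mGal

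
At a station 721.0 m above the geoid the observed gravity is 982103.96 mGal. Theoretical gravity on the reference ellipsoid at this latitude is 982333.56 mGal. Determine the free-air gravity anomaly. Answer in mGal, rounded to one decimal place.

-7.1

Free-air correction = 0.3086 × 721.0 = 222.50 mGal
Free-air anomaly = 982103.96 − 982333.56 + (222.50) = -7.10 mGal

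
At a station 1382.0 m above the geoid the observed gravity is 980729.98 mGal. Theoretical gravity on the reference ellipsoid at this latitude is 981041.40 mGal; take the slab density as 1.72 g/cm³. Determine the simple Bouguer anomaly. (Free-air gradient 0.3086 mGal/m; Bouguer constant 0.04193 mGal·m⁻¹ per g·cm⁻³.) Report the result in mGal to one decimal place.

Free-air correction = 0.3086 × 1382.0 = 426.49 mGal
Free-air anomaly = 980729.98 − 981041.40 + (426.49) = 115.07 mGal
Bouguer slab correction = 0.04193 × 1.72 × 1382.0 = 99.67 mGal
Simple Bouguer anomaly = 115.07 − (99.67) = 15.40 mGal

15.4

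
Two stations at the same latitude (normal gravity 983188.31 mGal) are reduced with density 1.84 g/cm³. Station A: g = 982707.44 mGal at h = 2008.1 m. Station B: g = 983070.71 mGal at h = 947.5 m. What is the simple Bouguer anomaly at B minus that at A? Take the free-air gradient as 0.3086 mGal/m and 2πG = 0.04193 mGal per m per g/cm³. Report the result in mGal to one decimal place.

Δg_SB(A) = 982707.44 − 983188.31 + 0.3086×2008.1 − 0.04193×1.84×2008.1 = -16.10 mGal
Δg_SB(B) = 983070.71 − 983188.31 + 0.3086×947.5 − 0.04193×1.84×947.5 = 101.70 mGal
Difference = 101.70 − (-16.10) = 117.80 mGal

117.8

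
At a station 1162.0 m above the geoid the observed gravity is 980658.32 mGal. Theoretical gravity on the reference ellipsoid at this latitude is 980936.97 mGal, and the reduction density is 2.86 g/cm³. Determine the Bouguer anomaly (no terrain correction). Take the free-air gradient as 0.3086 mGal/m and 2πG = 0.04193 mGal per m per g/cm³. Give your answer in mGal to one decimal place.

-59.4

Free-air correction = 0.3086 × 1162.0 = 358.59 mGal
Free-air anomaly = 980658.32 − 980936.97 + (358.59) = 79.94 mGal
Bouguer slab correction = 0.04193 × 2.86 × 1162.0 = 139.35 mGal
Simple Bouguer anomaly = 79.94 − (139.35) = -59.41 mGal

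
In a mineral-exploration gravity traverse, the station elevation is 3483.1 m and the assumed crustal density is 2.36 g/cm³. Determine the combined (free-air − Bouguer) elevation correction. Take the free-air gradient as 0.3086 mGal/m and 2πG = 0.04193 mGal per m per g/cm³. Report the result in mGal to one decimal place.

Combined gradient = 0.3086 − 0.04193 × 2.36 = 0.2096452 mGal/m
Combined elevation correction = 0.2096452 × 3483.1 = 730.2 mGal

730.2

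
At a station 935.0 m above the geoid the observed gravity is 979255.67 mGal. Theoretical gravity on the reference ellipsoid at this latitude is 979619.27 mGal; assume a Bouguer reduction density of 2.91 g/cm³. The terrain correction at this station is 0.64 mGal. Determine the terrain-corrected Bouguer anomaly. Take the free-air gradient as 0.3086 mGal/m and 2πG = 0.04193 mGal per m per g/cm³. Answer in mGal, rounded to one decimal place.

-188.5

Free-air correction = 0.3086 × 935.0 = 288.54 mGal
Free-air anomaly = 979255.67 − 979619.27 + (288.54) = -75.06 mGal
Bouguer slab correction = 0.04193 × 2.91 × 935.0 = 114.09 mGal
Simple Bouguer anomaly = -75.06 − (114.09) = -189.15 mGal
Complete Bouguer anomaly = -189.15 + 0.64 = -188.51 mGal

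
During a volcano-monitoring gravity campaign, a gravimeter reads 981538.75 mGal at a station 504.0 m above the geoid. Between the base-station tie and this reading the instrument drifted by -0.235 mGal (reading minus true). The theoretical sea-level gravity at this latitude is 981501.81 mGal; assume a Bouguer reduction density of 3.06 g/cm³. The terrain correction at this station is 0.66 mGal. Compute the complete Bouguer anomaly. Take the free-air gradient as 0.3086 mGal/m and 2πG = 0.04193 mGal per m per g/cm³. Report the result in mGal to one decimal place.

128.7

Drift-corrected reading = 981538.75 − (-0.235) = 981538.985 mGal
Free-air correction = 0.3086 × 504.0 = 155.53 mGal
Free-air anomaly = 981538.985 − 981501.81 + (155.53) = 192.705 mGal
Bouguer slab correction = 0.04193 × 3.06 × 504.0 = 64.67 mGal
Simple Bouguer anomaly = 192.705 − (64.67) = 128.035 mGal
Complete Bouguer anomaly = 128.035 + 0.66 = 128.695 mGal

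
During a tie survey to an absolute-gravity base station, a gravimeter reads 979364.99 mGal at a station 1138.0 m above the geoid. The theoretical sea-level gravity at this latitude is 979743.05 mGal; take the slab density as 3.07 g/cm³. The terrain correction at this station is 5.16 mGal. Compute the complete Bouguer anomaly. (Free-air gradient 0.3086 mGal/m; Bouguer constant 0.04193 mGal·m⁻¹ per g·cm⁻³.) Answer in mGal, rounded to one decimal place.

-168.2

Free-air correction = 0.3086 × 1138.0 = 351.19 mGal
Free-air anomaly = 979364.99 − 979743.05 + (351.19) = -26.87 mGal
Bouguer slab correction = 0.04193 × 3.07 × 1138.0 = 146.49 mGal
Simple Bouguer anomaly = -26.87 − (146.49) = -173.36 mGal
Complete Bouguer anomaly = -173.36 + 5.16 = -168.20 mGal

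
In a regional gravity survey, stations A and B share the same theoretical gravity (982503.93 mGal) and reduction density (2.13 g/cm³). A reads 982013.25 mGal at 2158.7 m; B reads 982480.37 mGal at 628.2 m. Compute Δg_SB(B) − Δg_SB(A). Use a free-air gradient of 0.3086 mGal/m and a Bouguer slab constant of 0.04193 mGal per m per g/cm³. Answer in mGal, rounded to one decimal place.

Δg_SB(A) = 982013.25 − 982503.93 + 0.3086×2158.7 − 0.04193×2.13×2158.7 = -17.30 mGal
Δg_SB(B) = 982480.37 − 982503.93 + 0.3086×628.2 − 0.04193×2.13×628.2 = 114.20 mGal
Difference = 114.20 − (-17.30) = 131.50 mGal

131.5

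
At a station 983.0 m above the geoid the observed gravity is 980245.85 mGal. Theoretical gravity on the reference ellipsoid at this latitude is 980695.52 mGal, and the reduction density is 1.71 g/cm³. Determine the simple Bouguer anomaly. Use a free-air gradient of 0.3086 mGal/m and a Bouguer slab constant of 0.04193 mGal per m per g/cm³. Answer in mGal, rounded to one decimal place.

-216.8

Free-air correction = 0.3086 × 983.0 = 303.35 mGal
Free-air anomaly = 980245.85 − 980695.52 + (303.35) = -146.32 mGal
Bouguer slab correction = 0.04193 × 1.71 × 983.0 = 70.48 mGal
Simple Bouguer anomaly = -146.32 − (70.48) = -216.80 mGal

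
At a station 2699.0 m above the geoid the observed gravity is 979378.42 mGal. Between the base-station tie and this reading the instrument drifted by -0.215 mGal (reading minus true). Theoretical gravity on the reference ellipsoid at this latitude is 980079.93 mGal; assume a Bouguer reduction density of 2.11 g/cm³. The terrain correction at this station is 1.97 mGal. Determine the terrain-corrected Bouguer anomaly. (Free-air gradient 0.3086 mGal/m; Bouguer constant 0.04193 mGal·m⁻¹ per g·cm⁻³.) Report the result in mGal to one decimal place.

-105.2

Drift-corrected reading = 979378.42 − (-0.215) = 979378.635 mGal
Free-air correction = 0.3086 × 2699.0 = 832.91 mGal
Free-air anomaly = 979378.635 − 980079.93 + (832.91) = 131.615 mGal
Bouguer slab correction = 0.04193 × 2.11 × 2699.0 = 238.79 mGal
Simple Bouguer anomaly = 131.615 − (238.79) = -107.175 mGal
Complete Bouguer anomaly = -107.175 + 1.97 = -105.205 mGal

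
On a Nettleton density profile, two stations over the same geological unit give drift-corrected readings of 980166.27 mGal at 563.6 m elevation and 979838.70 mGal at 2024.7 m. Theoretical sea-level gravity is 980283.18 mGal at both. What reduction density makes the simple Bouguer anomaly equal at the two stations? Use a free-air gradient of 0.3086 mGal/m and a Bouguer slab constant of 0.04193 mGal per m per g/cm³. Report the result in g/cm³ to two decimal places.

2.01

Δg_obs = 979838.70 − 980166.27 = -327.57 mGal over Δh = 2024.7 − 563.6 = 1461.1 m
Equal Bouguer anomalies ⇒ Δg_obs + (0.3086 − 0.04193ρ)·Δh = 0
0.3086 − 0.04193ρ = −Δg_obs/Δh = 0.22419
ρ = (0.3086 − 0.22419) / 0.04193 = 2.01 g/cm³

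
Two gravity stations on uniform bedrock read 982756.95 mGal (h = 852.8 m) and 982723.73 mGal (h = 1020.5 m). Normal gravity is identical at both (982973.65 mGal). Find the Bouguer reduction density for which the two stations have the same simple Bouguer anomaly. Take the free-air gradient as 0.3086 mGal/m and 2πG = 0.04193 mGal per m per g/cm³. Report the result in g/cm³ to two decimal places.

2.64

Δg_obs = 982723.73 − 982756.95 = -33.22 mGal over Δh = 1020.5 − 852.8 = 167.7 m
Equal Bouguer anomalies ⇒ Δg_obs + (0.3086 − 0.04193ρ)·Δh = 0
0.3086 − 0.04193ρ = −Δg_obs/Δh = 0.19809
ρ = (0.3086 − 0.19809) / 0.04193 = 2.64 g/cm³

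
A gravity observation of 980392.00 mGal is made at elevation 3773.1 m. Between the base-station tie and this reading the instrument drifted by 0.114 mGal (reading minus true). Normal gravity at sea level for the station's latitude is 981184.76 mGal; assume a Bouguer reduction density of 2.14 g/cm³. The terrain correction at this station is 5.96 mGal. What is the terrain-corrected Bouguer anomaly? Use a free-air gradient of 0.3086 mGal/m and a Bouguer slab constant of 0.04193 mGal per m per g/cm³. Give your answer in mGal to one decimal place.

Drift-corrected reading = 980392.00 − (0.114) = 980391.886 mGal
Free-air correction = 0.3086 × 3773.1 = 1164.38 mGal
Free-air anomaly = 980391.886 − 981184.76 + (1164.38) = 371.506 mGal
Bouguer slab correction = 0.04193 × 2.14 × 3773.1 = 338.56 mGal
Simple Bouguer anomaly = 371.506 − (338.56) = 32.946 mGal
Complete Bouguer anomaly = 32.946 + 5.96 = 38.906 mGal

38.9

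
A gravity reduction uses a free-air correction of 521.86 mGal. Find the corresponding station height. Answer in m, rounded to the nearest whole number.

1691

h = 521.86 / 0.3086 = 1691.06 m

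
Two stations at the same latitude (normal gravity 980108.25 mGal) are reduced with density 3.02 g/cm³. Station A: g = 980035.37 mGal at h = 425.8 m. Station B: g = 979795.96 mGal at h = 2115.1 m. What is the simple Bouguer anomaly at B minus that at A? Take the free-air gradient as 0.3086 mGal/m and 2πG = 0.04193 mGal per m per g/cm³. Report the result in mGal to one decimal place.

68.0

Δg_SB(A) = 980035.37 − 980108.25 + 0.3086×425.8 − 0.04193×3.02×425.8 = 4.60 mGal
Δg_SB(B) = 979795.96 − 980108.25 + 0.3086×2115.1 − 0.04193×3.02×2115.1 = 72.60 mGal
Difference = 72.60 − (4.60) = 68.00 mGal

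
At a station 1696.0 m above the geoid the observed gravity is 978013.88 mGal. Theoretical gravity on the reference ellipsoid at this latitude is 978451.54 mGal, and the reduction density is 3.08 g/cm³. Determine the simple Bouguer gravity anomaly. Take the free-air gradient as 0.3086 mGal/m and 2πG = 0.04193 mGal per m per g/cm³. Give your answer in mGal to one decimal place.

-133.3

Free-air correction = 0.3086 × 1696.0 = 523.39 mGal
Free-air anomaly = 978013.88 − 978451.54 + (523.39) = 85.73 mGal
Bouguer slab correction = 0.04193 × 3.08 × 1696.0 = 219.03 mGal
Simple Bouguer anomaly = 85.73 − (219.03) = -133.30 mGal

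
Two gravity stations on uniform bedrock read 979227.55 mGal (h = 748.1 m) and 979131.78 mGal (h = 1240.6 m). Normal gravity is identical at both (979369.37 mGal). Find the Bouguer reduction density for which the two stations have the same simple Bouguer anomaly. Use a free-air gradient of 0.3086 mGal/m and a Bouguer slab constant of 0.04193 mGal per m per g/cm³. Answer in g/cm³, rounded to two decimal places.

2.72

Δg_obs = 979131.78 − 979227.55 = -95.77 mGal over Δh = 1240.6 − 748.1 = 492.5 m
Equal Bouguer anomalies ⇒ Δg_obs + (0.3086 − 0.04193ρ)·Δh = 0
0.3086 − 0.04193ρ = −Δg_obs/Δh = 0.19446
ρ = (0.3086 − 0.19446) / 0.04193 = 2.72 g/cm³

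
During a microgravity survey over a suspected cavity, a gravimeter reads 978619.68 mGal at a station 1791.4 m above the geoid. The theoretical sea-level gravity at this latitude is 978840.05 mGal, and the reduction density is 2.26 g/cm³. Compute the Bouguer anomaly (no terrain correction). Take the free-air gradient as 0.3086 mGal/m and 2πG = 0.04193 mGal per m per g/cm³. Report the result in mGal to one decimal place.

Free-air correction = 0.3086 × 1791.4 = 552.83 mGal
Free-air anomaly = 978619.68 − 978840.05 + (552.83) = 332.46 mGal
Bouguer slab correction = 0.04193 × 2.26 × 1791.4 = 169.76 mGal
Simple Bouguer anomaly = 332.46 − (169.76) = 162.70 mGal

162.7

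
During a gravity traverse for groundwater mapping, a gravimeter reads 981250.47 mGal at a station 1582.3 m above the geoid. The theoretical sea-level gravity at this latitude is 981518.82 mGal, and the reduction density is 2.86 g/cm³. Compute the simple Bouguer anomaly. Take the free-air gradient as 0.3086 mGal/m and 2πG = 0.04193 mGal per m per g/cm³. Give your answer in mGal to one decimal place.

30.2

Free-air correction = 0.3086 × 1582.3 = 488.30 mGal
Free-air anomaly = 981250.47 − 981518.82 + (488.30) = 219.95 mGal
Bouguer slab correction = 0.04193 × 2.86 × 1582.3 = 189.75 mGal
Simple Bouguer anomaly = 219.95 − (189.75) = 30.20 mGal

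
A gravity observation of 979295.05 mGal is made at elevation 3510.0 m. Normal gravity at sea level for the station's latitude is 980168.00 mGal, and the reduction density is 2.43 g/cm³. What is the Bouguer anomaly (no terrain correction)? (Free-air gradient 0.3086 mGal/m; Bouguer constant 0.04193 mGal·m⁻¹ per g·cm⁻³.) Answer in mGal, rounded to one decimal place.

-147.4

Free-air correction = 0.3086 × 3510.0 = 1083.19 mGal
Free-air anomaly = 979295.05 − 980168.00 + (1083.19) = 210.24 mGal
Bouguer slab correction = 0.04193 × 2.43 × 3510.0 = 357.63 mGal
Simple Bouguer anomaly = 210.24 − (357.63) = -147.39 mGal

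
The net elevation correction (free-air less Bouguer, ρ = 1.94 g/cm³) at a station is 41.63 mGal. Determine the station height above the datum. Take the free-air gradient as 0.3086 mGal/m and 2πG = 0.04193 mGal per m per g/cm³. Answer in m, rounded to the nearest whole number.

183

Combined gradient = 0.3086 − 0.04193 × 1.94 = 0.2272558 mGal/m
h = 41.63 / 0.2272558 = 183.19 m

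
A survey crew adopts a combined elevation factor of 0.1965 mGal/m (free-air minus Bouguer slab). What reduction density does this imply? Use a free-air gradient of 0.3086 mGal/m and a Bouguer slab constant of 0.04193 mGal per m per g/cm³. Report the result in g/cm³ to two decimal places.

0.1965 = 0.3086 − 0.04193 × ρ
ρ = (0.3086 − 0.1965) / 0.04193 = 2.67 g/cm³

2.67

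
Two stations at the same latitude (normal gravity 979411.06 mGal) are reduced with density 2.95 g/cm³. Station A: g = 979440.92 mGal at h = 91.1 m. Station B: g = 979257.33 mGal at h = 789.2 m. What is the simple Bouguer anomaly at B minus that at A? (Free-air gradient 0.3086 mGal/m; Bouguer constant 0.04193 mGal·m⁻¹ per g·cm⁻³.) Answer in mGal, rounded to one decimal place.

Δg_SB(A) = 979440.92 − 979411.06 + 0.3086×91.1 − 0.04193×2.95×91.1 = 46.70 mGal
Δg_SB(B) = 979257.33 − 979411.06 + 0.3086×789.2 − 0.04193×2.95×789.2 = -7.80 mGal
Difference = -7.80 − (46.70) = -54.50 mGal

-54.5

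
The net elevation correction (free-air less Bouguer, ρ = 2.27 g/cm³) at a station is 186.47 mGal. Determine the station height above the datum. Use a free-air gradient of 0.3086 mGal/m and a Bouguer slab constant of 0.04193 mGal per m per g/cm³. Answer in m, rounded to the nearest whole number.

Combined gradient = 0.3086 − 0.04193 × 2.27 = 0.2134189 mGal/m
h = 186.47 / 0.2134189 = 873.73 m

874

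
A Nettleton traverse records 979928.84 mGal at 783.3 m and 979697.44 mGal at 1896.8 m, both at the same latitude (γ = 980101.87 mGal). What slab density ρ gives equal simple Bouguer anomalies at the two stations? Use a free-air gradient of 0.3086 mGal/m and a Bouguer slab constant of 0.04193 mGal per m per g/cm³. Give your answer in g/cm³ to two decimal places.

Δg_obs = 979697.44 − 979928.84 = -231.40 mGal over Δh = 1896.8 − 783.3 = 1113.5 m
Equal Bouguer anomalies ⇒ Δg_obs + (0.3086 − 0.04193ρ)·Δh = 0
0.3086 − 0.04193ρ = −Δg_obs/Δh = 0.20781
ρ = (0.3086 − 0.20781) / 0.04193 = 2.40 g/cm³

2.40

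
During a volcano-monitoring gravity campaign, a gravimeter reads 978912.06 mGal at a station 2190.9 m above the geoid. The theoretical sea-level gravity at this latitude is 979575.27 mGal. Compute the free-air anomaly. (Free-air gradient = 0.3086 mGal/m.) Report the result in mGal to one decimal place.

Free-air correction = 0.3086 × 2190.9 = 676.11 mGal
Free-air anomaly = 978912.06 − 979575.27 + (676.11) = 12.90 mGal

12.9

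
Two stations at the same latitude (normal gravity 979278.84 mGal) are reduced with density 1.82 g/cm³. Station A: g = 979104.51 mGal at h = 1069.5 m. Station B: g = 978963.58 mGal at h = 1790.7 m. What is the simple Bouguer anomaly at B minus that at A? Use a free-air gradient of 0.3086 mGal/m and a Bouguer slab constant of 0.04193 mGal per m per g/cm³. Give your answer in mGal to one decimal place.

Δg_SB(A) = 979104.51 − 979278.84 + 0.3086×1069.5 − 0.04193×1.82×1069.5 = 74.10 mGal
Δg_SB(B) = 978963.58 − 979278.84 + 0.3086×1790.7 − 0.04193×1.82×1790.7 = 100.70 mGal
Difference = 100.70 − (74.10) = 26.60 mGal

26.6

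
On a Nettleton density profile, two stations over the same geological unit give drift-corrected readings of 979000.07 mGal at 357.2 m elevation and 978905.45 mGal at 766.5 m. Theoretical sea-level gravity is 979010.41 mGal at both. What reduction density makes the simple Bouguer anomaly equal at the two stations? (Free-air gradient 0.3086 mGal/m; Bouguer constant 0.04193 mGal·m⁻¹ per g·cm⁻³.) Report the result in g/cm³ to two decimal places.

Δg_obs = 978905.45 − 979000.07 = -94.62 mGal over Δh = 766.5 − 357.2 = 409.3 m
Equal Bouguer anomalies ⇒ Δg_obs + (0.3086 − 0.04193ρ)·Δh = 0
0.3086 − 0.04193ρ = −Δg_obs/Δh = 0.23118
ρ = (0.3086 − 0.23118) / 0.04193 = 1.85 g/cm³

1.85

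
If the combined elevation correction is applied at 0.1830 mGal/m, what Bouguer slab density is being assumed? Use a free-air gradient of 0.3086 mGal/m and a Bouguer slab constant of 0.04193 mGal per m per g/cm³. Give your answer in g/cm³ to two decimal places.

0.1830 = 0.3086 − 0.04193 × ρ
ρ = (0.3086 − 0.1830) / 0.04193 = 3.00 g/cm³

3.00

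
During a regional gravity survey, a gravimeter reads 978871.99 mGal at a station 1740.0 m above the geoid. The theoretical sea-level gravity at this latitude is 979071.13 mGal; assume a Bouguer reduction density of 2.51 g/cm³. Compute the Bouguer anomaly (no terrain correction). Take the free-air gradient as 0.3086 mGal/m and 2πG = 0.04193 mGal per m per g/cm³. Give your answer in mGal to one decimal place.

154.7

Free-air correction = 0.3086 × 1740.0 = 536.96 mGal
Free-air anomaly = 978871.99 − 979071.13 + (536.96) = 337.82 mGal
Bouguer slab correction = 0.04193 × 2.51 × 1740.0 = 183.13 mGal
Simple Bouguer anomaly = 337.82 − (183.13) = 154.69 mGal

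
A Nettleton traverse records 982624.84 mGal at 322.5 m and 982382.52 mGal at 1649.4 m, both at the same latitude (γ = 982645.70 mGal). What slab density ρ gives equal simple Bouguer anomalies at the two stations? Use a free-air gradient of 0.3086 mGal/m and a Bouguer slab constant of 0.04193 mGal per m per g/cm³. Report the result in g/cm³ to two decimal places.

3.00

Δg_obs = 982382.52 − 982624.84 = -242.32 mGal over Δh = 1649.4 − 322.5 = 1326.9 m
Equal Bouguer anomalies ⇒ Δg_obs + (0.3086 − 0.04193ρ)·Δh = 0
0.3086 − 0.04193ρ = −Δg_obs/Δh = 0.18262
ρ = (0.3086 − 0.18262) / 0.04193 = 3.00 g/cm³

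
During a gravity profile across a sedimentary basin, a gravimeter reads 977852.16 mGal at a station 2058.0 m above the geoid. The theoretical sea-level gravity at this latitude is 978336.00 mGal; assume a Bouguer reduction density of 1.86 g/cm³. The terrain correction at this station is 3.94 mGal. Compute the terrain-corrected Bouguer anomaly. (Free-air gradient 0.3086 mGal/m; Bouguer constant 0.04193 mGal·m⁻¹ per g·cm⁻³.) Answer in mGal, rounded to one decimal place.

Free-air correction = 0.3086 × 2058.0 = 635.10 mGal
Free-air anomaly = 977852.16 − 978336.00 + (635.10) = 151.26 mGal
Bouguer slab correction = 0.04193 × 1.86 × 2058.0 = 160.50 mGal
Simple Bouguer anomaly = 151.26 − (160.50) = -9.24 mGal
Complete Bouguer anomaly = -9.24 + 3.94 = -5.30 mGal

-5.3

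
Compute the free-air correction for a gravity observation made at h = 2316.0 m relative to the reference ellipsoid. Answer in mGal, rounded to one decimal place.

714.7

Free-air correction = 0.3086 × 2316.0 = 714.7 mGal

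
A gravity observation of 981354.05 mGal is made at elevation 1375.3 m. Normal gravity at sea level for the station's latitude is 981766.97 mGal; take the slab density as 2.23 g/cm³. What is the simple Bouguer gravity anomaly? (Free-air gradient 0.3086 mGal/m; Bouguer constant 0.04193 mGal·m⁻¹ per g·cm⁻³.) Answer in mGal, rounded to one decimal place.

-117.1

Free-air correction = 0.3086 × 1375.3 = 424.42 mGal
Free-air anomaly = 981354.05 − 981766.97 + (424.42) = 11.50 mGal
Bouguer slab correction = 0.04193 × 2.23 × 1375.3 = 128.60 mGal
Simple Bouguer anomaly = 11.50 − (128.60) = -117.10 mGal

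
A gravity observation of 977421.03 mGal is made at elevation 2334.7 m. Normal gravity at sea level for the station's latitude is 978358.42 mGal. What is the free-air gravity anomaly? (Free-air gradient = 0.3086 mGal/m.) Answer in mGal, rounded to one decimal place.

Free-air correction = 0.3086 × 2334.7 = 720.49 mGal
Free-air anomaly = 977421.03 − 978358.42 + (720.49) = -216.90 mGal

-216.9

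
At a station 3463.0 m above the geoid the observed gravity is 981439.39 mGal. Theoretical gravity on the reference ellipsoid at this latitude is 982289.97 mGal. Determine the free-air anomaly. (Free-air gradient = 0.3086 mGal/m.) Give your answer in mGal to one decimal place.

Free-air correction = 0.3086 × 3463.0 = 1068.68 mGal
Free-air anomaly = 981439.39 − 982289.97 + (1068.68) = 218.10 mGal

218.1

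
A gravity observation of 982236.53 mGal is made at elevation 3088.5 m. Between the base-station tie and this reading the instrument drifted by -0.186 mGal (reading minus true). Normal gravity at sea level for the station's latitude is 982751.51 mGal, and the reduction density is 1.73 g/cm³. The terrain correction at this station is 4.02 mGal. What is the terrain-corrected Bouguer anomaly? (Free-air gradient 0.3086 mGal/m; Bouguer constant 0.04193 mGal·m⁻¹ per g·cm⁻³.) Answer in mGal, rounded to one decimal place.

Drift-corrected reading = 982236.53 − (-0.186) = 982236.716 mGal
Free-air correction = 0.3086 × 3088.5 = 953.11 mGal
Free-air anomaly = 982236.716 − 982751.51 + (953.11) = 438.316 mGal
Bouguer slab correction = 0.04193 × 1.73 × 3088.5 = 224.04 mGal
Simple Bouguer anomaly = 438.316 − (224.04) = 214.276 mGal
Complete Bouguer anomaly = 214.276 + 4.02 = 218.296 mGal

218.3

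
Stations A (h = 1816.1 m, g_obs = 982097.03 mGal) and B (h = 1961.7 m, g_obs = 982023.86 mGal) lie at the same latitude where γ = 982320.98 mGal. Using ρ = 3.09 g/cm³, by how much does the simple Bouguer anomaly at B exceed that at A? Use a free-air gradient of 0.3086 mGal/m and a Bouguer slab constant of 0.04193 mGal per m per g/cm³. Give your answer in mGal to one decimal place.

Δg_SB(A) = 982097.03 − 982320.98 + 0.3086×1816.1 − 0.04193×3.09×1816.1 = 101.20 mGal
Δg_SB(B) = 982023.86 − 982320.98 + 0.3086×1961.7 − 0.04193×3.09×1961.7 = 54.10 mGal
Difference = 54.10 − (101.20) = -47.10 mGal

-47.1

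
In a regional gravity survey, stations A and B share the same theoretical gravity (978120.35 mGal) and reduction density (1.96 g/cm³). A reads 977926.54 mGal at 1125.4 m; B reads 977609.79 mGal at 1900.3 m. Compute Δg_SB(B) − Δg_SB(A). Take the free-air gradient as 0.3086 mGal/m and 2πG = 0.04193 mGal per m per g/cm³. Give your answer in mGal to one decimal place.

-141.3

Δg_SB(A) = 977926.54 − 978120.35 + 0.3086×1125.4 − 0.04193×1.96×1125.4 = 61.00 mGal
Δg_SB(B) = 977609.79 − 978120.35 + 0.3086×1900.3 − 0.04193×1.96×1900.3 = -80.30 mGal
Difference = -80.30 − (61.00) = -141.30 mGal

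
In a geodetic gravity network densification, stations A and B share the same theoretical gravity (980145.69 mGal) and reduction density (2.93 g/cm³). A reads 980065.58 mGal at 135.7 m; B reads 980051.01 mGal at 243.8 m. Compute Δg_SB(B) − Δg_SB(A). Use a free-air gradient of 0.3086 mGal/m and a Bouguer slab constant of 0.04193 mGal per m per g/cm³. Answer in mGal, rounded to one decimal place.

Δg_SB(A) = 980065.58 − 980145.69 + 0.3086×135.7 − 0.04193×2.93×135.7 = -54.90 mGal
Δg_SB(B) = 980051.01 − 980145.69 + 0.3086×243.8 − 0.04193×2.93×243.8 = -49.40 mGal
Difference = -49.40 − (-54.90) = 5.50 mGal

5.5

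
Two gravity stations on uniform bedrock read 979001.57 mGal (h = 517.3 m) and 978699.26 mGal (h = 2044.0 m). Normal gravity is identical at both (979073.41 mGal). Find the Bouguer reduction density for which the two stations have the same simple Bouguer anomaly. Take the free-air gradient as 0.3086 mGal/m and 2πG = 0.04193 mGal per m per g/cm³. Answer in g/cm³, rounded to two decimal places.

2.64

Δg_obs = 978699.26 − 979001.57 = -302.31 mGal over Δh = 2044.0 − 517.3 = 1526.7 m
Equal Bouguer anomalies ⇒ Δg_obs + (0.3086 − 0.04193ρ)·Δh = 0
0.3086 − 0.04193ρ = −Δg_obs/Δh = 0.19802
ρ = (0.3086 − 0.19802) / 0.04193 = 2.64 g/cm³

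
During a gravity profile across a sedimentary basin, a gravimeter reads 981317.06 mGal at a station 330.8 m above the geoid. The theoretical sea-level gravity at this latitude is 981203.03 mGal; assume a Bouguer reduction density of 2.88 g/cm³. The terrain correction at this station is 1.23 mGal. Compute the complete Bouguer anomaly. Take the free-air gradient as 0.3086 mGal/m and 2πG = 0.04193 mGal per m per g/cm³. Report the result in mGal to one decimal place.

177.4

Free-air correction = 0.3086 × 330.8 = 102.08 mGal
Free-air anomaly = 981317.06 − 981203.03 + (102.08) = 216.11 mGal
Bouguer slab correction = 0.04193 × 2.88 × 330.8 = 39.95 mGal
Simple Bouguer anomaly = 216.11 − (39.95) = 176.16 mGal
Complete Bouguer anomaly = 176.16 + 1.23 = 177.39 mGal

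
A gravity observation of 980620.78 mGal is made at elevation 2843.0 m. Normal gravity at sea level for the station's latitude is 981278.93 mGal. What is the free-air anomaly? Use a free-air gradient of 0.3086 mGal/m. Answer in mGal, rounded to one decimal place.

Free-air correction = 0.3086 × 2843.0 = 877.35 mGal
Free-air anomaly = 980620.78 − 981278.93 + (877.35) = 219.20 mGal

219.2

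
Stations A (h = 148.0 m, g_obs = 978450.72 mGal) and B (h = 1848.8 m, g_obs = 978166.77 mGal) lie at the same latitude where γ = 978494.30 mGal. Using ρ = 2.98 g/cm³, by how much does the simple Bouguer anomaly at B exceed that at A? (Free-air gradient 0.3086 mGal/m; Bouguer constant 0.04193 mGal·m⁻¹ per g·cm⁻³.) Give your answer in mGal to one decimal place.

28.4

Δg_SB(A) = 978450.72 − 978494.30 + 0.3086×148.0 − 0.04193×2.98×148.0 = -16.40 mGal
Δg_SB(B) = 978166.77 − 978494.30 + 0.3086×1848.8 − 0.04193×2.98×1848.8 = 12.00 mGal
Difference = 12.00 − (-16.40) = 28.40 mGal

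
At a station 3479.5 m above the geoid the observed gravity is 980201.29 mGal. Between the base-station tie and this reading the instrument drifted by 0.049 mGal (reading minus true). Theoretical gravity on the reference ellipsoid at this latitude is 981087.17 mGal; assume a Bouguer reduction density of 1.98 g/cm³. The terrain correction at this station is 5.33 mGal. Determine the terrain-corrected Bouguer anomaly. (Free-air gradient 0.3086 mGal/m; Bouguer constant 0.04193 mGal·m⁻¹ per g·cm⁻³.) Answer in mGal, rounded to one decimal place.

Drift-corrected reading = 980201.29 − (0.049) = 980201.241 mGal
Free-air correction = 0.3086 × 3479.5 = 1073.77 mGal
Free-air anomaly = 980201.241 − 981087.17 + (1073.77) = 187.841 mGal
Bouguer slab correction = 0.04193 × 1.98 × 3479.5 = 288.87 mGal
Simple Bouguer anomaly = 187.841 − (288.87) = -101.029 mGal
Complete Bouguer anomaly = -101.029 + 5.33 = -95.699 mGal

-95.7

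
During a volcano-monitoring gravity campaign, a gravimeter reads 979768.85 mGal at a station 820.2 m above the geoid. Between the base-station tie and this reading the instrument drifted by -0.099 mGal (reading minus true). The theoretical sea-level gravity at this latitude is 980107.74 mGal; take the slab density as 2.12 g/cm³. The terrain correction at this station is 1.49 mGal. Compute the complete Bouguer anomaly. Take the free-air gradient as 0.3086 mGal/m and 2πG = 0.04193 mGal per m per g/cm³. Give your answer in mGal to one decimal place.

Drift-corrected reading = 979768.85 − (-0.099) = 979768.949 mGal
Free-air correction = 0.3086 × 820.2 = 253.11 mGal
Free-air anomaly = 979768.949 − 980107.74 + (253.11) = -85.681 mGal
Bouguer slab correction = 0.04193 × 2.12 × 820.2 = 72.91 mGal
Simple Bouguer anomaly = -85.681 − (72.91) = -158.591 mGal
Complete Bouguer anomaly = -158.591 + 1.49 = -157.101 mGal

-157.1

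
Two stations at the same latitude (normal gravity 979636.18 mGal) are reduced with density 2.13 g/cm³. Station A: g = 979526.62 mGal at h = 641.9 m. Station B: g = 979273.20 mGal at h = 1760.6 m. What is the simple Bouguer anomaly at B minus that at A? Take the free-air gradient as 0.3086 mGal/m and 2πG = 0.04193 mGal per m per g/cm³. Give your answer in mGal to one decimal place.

-8.1

Δg_SB(A) = 979526.62 − 979636.18 + 0.3086×641.9 − 0.04193×2.13×641.9 = 31.20 mGal
Δg_SB(B) = 979273.20 − 979636.18 + 0.3086×1760.6 − 0.04193×2.13×1760.6 = 23.10 mGal
Difference = 23.10 − (31.20) = -8.10 mGal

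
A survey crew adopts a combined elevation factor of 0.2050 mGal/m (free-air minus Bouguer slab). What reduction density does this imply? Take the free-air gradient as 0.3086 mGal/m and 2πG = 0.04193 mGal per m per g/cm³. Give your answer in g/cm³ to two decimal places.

2.47

0.2050 = 0.3086 − 0.04193 × ρ
ρ = (0.3086 − 0.2050) / 0.04193 = 2.47 g/cm³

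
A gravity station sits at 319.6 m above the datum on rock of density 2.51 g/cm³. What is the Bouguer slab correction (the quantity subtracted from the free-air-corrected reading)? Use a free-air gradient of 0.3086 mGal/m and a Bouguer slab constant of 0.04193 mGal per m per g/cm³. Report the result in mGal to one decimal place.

Bouguer slab correction = 0.04193 × 2.51 × 319.6 = 33.6 mGal

33.6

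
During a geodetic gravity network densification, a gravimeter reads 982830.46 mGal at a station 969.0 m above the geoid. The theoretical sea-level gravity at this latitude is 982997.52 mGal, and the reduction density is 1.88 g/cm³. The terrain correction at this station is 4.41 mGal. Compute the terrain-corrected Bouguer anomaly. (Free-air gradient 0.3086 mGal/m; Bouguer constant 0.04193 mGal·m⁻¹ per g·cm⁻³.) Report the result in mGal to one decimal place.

60.0

Free-air correction = 0.3086 × 969.0 = 299.03 mGal
Free-air anomaly = 982830.46 − 982997.52 + (299.03) = 131.97 mGal
Bouguer slab correction = 0.04193 × 1.88 × 969.0 = 76.38 mGal
Simple Bouguer anomaly = 131.97 − (76.38) = 55.59 mGal
Complete Bouguer anomaly = 55.59 + 4.41 = 60.00 mGal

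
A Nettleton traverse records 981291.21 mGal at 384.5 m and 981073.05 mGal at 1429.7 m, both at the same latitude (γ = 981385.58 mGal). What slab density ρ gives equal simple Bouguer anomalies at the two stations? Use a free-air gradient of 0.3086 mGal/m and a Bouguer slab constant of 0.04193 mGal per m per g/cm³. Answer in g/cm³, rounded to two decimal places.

Δg_obs = 981073.05 − 981291.21 = -218.16 mGal over Δh = 1429.7 − 384.5 = 1045.2 m
Equal Bouguer anomalies ⇒ Δg_obs + (0.3086 − 0.04193ρ)·Δh = 0
0.3086 − 0.04193ρ = −Δg_obs/Δh = 0.20873
ρ = (0.3086 − 0.20873) / 0.04193 = 2.38 g/cm³

2.38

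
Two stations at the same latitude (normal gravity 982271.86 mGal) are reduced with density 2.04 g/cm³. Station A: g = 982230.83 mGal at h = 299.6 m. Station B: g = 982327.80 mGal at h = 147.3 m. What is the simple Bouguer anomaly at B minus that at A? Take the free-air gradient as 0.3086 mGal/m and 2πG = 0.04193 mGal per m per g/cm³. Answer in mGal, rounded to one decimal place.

63.0

Δg_SB(A) = 982230.83 − 982271.86 + 0.3086×299.6 − 0.04193×2.04×299.6 = 25.80 mGal
Δg_SB(B) = 982327.80 − 982271.86 + 0.3086×147.3 − 0.04193×2.04×147.3 = 88.80 mGal
Difference = 88.80 − (25.80) = 63.00 mGal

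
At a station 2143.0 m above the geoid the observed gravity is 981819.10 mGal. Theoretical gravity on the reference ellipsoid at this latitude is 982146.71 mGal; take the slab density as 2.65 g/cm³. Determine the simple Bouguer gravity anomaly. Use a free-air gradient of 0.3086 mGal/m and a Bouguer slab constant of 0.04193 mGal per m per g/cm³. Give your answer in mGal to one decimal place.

Free-air correction = 0.3086 × 2143.0 = 661.33 mGal
Free-air anomaly = 981819.10 − 982146.71 + (661.33) = 333.72 mGal
Bouguer slab correction = 0.04193 × 2.65 × 2143.0 = 238.12 mGal
Simple Bouguer anomaly = 333.72 − (238.12) = 95.60 mGal

95.6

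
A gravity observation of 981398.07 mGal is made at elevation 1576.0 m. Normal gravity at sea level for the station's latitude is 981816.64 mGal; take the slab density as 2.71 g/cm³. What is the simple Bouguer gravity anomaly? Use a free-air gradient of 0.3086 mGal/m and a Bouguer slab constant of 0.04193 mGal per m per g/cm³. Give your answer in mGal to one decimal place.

-111.3

Free-air correction = 0.3086 × 1576.0 = 486.35 mGal
Free-air anomaly = 981398.07 − 981816.64 + (486.35) = 67.78 mGal
Bouguer slab correction = 0.04193 × 2.71 × 1576.0 = 179.08 mGal
Simple Bouguer anomaly = 67.78 − (179.08) = -111.30 mGal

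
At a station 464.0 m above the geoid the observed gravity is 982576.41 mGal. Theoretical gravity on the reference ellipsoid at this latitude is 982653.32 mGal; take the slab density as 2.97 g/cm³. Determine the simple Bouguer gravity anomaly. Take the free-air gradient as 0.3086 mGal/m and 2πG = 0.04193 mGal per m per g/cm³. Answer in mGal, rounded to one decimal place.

8.5

Free-air correction = 0.3086 × 464.0 = 143.19 mGal
Free-air anomaly = 982576.41 − 982653.32 + (143.19) = 66.28 mGal
Bouguer slab correction = 0.04193 × 2.97 × 464.0 = 57.78 mGal
Simple Bouguer anomaly = 66.28 − (57.78) = 8.50 mGal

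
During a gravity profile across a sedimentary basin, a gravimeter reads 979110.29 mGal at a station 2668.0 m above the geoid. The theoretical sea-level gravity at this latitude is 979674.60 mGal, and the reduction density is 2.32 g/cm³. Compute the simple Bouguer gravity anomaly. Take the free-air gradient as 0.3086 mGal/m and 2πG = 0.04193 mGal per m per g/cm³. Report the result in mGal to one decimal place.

Free-air correction = 0.3086 × 2668.0 = 823.34 mGal
Free-air anomaly = 979110.29 − 979674.60 + (823.34) = 259.03 mGal
Bouguer slab correction = 0.04193 × 2.32 × 2668.0 = 259.54 mGal
Simple Bouguer anomaly = 259.03 − (259.54) = -0.51 mGal

-0.5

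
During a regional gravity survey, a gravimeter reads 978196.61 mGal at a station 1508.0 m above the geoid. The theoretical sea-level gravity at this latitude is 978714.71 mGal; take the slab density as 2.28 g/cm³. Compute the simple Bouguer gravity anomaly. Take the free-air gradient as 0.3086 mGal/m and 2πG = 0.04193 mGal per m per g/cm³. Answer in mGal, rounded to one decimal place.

Free-air correction = 0.3086 × 1508.0 = 465.37 mGal
Free-air anomaly = 978196.61 − 978714.71 + (465.37) = -52.73 mGal
Bouguer slab correction = 0.04193 × 2.28 × 1508.0 = 144.17 mGal
Simple Bouguer anomaly = -52.73 − (144.17) = -196.90 mGal

-196.9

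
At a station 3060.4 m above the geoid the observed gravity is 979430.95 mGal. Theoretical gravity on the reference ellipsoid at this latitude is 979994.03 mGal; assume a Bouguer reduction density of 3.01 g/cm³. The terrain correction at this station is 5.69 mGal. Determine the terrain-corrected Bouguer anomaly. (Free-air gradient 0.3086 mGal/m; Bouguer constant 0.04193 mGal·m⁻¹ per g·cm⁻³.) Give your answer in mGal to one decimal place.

Free-air correction = 0.3086 × 3060.4 = 944.44 mGal
Free-air anomaly = 979430.95 − 979994.03 + (944.44) = 381.36 mGal
Bouguer slab correction = 0.04193 × 3.01 × 3060.4 = 386.25 mGal
Simple Bouguer anomaly = 381.36 − (386.25) = -4.89 mGal
Complete Bouguer anomaly = -4.89 + 5.69 = 0.80 mGal

0.8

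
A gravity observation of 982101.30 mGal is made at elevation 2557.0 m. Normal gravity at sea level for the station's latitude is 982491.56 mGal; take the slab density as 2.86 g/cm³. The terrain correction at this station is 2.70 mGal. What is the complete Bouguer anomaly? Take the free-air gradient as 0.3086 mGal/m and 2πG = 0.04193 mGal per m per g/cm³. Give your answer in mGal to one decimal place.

Free-air correction = 0.3086 × 2557.0 = 789.09 mGal
Free-air anomaly = 982101.30 − 982491.56 + (789.09) = 398.83 mGal
Bouguer slab correction = 0.04193 × 2.86 × 2557.0 = 306.63 mGal
Simple Bouguer anomaly = 398.83 − (306.63) = 92.20 mGal
Complete Bouguer anomaly = 92.20 + 2.70 = 94.90 mGal

94.9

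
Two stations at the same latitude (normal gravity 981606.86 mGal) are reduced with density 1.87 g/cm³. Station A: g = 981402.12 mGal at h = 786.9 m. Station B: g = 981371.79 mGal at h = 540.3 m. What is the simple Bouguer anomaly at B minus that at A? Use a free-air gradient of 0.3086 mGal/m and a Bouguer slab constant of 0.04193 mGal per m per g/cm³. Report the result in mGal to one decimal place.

Δg_SB(A) = 981402.12 − 981606.86 + 0.3086×786.9 − 0.04193×1.87×786.9 = -23.60 mGal
Δg_SB(B) = 981371.79 − 981606.86 + 0.3086×540.3 − 0.04193×1.87×540.3 = -110.70 mGal
Difference = -110.70 − (-23.60) = -87.10 mGal

-87.1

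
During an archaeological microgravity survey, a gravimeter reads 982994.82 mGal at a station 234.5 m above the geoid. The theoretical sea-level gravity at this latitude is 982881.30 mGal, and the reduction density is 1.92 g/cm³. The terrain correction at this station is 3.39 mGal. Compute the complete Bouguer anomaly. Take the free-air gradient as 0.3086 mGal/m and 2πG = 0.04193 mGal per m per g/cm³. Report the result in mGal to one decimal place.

Free-air correction = 0.3086 × 234.5 = 72.37 mGal
Free-air anomaly = 982994.82 − 982881.30 + (72.37) = 185.89 mGal
Bouguer slab correction = 0.04193 × 1.92 × 234.5 = 18.88 mGal
Simple Bouguer anomaly = 185.89 − (18.88) = 167.01 mGal
Complete Bouguer anomaly = 167.01 + 3.39 = 170.40 mGal

170.4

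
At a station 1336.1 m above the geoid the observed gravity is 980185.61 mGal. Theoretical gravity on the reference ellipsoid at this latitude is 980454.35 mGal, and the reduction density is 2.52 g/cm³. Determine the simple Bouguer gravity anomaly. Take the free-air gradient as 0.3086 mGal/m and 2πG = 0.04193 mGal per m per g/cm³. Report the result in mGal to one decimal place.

2.4

Free-air correction = 0.3086 × 1336.1 = 412.32 mGal
Free-air anomaly = 980185.61 − 980454.35 + (412.32) = 143.58 mGal
Bouguer slab correction = 0.04193 × 2.52 × 1336.1 = 141.18 mGal
Simple Bouguer anomaly = 143.58 − (141.18) = 2.40 mGal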